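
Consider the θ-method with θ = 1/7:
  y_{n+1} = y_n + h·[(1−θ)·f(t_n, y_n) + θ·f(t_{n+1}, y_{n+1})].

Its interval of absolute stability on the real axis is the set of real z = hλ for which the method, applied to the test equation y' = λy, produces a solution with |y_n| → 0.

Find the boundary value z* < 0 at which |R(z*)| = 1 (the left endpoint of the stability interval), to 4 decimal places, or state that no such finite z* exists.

z* = -2.8000.

Set f=λy, z=hλ:
  y_{n+1} = y_n + z·[6/7·y_n + 1/7·y_{n+1}] ⇒ (1 − 1/7z)y_{n+1} = (1 + 6/7z)y_n
  R(z) = (1 + 6/7z)/(1 − 1/7z).

Solve |R(x)|<1 on ℝ⁻.
x=-1.01: |R|=0.1174
R=−1: 1+6/7x = −1+1/7x ⇒ -5/7x=2 ⇒ x=2/(-5/7)=-2.8000
Confirm numerically:
  x=-2.326: |R|=0.74587 <1
  x=-2.043: |R|=0.58144 <1
  x=-1.721: |R|=0.38138 <1
  x=-1.538: |R|=0.26095 <1
  x=-3.334: |R|=1.25837 >1
  x=-3.277: |R|=1.23207 >1
  x=-3.200: |R|=1.19608 >1
Interval (-2.8000, 0).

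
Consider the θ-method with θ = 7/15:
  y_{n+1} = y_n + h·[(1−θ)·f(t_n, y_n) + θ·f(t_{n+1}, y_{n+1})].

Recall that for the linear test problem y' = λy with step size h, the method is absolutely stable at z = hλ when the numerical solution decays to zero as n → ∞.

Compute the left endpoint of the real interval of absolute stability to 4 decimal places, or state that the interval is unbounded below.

With y'=λy (z=hλ):
  y_{n+1} = y_n + z·[8/15·y_n + 7/15·y_{n+1}] ⇒ (1 − 7/15z)y_{n+1} = (1 + 8/15z)y_n
  ⇒ R(z) = (1 + 8/15z)/(1 − 7/15z).

Find x<0 with |R(x)|<1.
x=-0.75: |R|=0.4444
R=−1: 1+8/15x = −1+7/15x ⇒ -1/15x=2 ⇒ x=2/(-1/15)=-30.0000
Confirm numerically:
  x=-26.737: |R|=0.98386 <1
  x=-25.218: |R|=0.97503 <1
  x=-22.385: |R|=0.95565 <1
  x=-30.251: |R|=1.00111 >1
  x=-30.244: |R|=1.00108 >1
  x=-30.160: |R|=1.00071 >1
Interval (-30.0000, 0).

left endpoint -30.0000.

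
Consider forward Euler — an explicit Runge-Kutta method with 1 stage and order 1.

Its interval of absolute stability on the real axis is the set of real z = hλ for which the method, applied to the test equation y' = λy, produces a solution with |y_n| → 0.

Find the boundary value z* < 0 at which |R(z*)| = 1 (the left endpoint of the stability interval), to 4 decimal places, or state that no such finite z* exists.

Test eqn y'=λy, z=hλ:
  order 1, 1-stage ⇒ R(z)=1+z
  (e.g. R(-0.67)=0.33000, |R|=0.33000)

Need |R(x)|<1, x<0.
x=-0.67: |R|=0.3300
|R(-2.13)|=1.1300 |R(-2.12)|=1.1200 |R(-1.25)|=0.2500
Bisect:
  x_lo=-2.7171 |R|=1.7171  x_hi=-0.2219 |R|=0.7781
  mid=-1.46948 |R|=0.46948 →hi
  mid=-2.09327 |R|=1.09327 →lo
  mid=-1.78137 |R|=0.78137 →hi
  mid=-1.93732 |R|=0.93732 →hi
  mid=-2.01529 |R|=1.01529 →lo
  mid=-1.97631 |R|=0.97631 →hi
  mid=-1.99580 |R|=0.99580 →hi
  mid=-2.00555 |R|=1.00555 →lo
  ...
  [-2.00006,-1.99991] ⇒ x*=-2.0000
Interval (-2.0000, 0).

left endpoint -2.0000.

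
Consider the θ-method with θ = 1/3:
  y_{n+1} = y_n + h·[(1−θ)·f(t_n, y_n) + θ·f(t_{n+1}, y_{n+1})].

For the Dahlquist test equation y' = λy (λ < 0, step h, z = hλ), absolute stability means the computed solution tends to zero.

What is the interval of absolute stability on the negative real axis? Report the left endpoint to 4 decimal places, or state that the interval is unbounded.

With y'=λy (z=hλ):
  y_{n+1} = y_n + z·[2/3·y_n + 1/3·y_{n+1}] ⇒ (1 − 1/3z)y_{n+1} = (1 + 2/3z)y_n
  R(z) = (1 + 2/3z)/(1 − 1/3z).

Need |R(x)|<1, x<0.
x=-0.67: |R|=0.4523
R=−1: 1+2/3x = −1+1/3x ⇒ -1/3x=2 ⇒ x=2/(-1/3)=-6.0000
Confirm numerically:
  x=-3.258: |R|=0.56184 <1
  x=-2.972: |R|=0.49297 <1
  x=-2.469: |R|=0.35436 <1
  x=-6.248: |R|=1.02682 >1
  x=-6.031: |R|=1.00343 >1
So |R|<1 on (-6.0000, 0).

z∈(-6.0000,0).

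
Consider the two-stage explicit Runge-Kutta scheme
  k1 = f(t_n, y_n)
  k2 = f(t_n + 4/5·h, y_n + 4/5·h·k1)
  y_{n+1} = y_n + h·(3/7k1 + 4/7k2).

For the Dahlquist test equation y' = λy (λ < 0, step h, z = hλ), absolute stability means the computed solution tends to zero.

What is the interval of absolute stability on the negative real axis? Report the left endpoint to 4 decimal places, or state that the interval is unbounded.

(-2.1875, 0).

With y'=λy (z=hλ):
  k1=λy_n ⇒ h·k1=z·y_n;  k2=λ(1+4/5z)y_n ⇒ h·k2=z(1+4/5z)y_n
  y_{n+1}/y_n = 1 + 3/7z + 4/7z(1+4/5z) = 1 + z + 16/35z²
  ⇒ R(z) = 1 + z + 16/35z².

Find x<0 with |R(x)|<1.
x=-1.19: |R|=0.4574
R=1: x+16/35x²=0 ⇒ x=−35/16=-2.1875; min R=1−1/(4·16/35)=0.4531>−1
Confirm numerically:
  x=-2.142: |R|=0.95545 <1
  x=-2.098: |R|=0.91416 <1
  x=-2.070: |R|=0.88881 <1
  x=-1.399: |R|=0.49572 <1
  x=-2.455: |R|=1.30021 >1
  x=-2.300: |R|=1.11829 >1
Interval (-2.1875, 0).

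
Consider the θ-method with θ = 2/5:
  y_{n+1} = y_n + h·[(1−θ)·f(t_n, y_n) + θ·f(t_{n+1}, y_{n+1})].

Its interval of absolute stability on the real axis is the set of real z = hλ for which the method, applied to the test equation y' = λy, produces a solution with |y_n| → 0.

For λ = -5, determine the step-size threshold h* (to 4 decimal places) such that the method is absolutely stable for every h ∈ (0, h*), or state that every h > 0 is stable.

Test eqn y'=λy, z=hλ:
  y_{n+1} = y_n + z·[3/5·y_n + 2/5·y_{n+1}] ⇒ (1 − 2/5z)y_{n+1} = (1 + 3/5z)y_n
  Hence R(z) = (1 + 3/5z)/(1 − 2/5z).

Solve |R(x)|<1 on ℝ⁻.
x=-1.21: |R|=0.1846
R=−1: 1+3/5x = −1+2/5x ⇒ -1/5x=2 ⇒ x=2/(-1/5)=-10.0000
Confirm numerically:
  x=-9.841: |R|=0.99356 <1
  x=-9.611: |R|=0.98394 <1
  x=-6.534: |R|=0.80817 <1
  x=-4.591: |R|=0.61860 <1
  x=-10.387: |R|=1.01502 >1
  x=-10.195: |R|=1.00768 >1
  x=-10.111: |R|=1.00440 >1
So |R|<1 on (-10.0000, 0).

(-10.0000,0); λ=-5 ⇒ h* = (10)/5 = 2.0000.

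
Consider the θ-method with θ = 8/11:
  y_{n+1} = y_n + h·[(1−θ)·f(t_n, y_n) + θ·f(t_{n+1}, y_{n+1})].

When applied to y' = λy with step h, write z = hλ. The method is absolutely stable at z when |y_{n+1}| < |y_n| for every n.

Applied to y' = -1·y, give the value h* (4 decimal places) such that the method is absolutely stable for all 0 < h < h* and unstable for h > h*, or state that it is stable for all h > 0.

With y'=λy (z=hλ):
  y_{n+1} = y_n + z·[3/11·y_n + 8/11·y_{n+1}] ⇒ (1 − 8/11z)y_{n+1} = (1 + 3/11z)y_n
  Hence R(z) = (1 + 3/11z)/(1 − 8/11z).

Need |R(x)|<1, x<0.
x=-1.35: |R|=0.3188
x=-2: |R|=0.1852
x=-10: |R|=0.2088
x=-100: |R|=0.3564
θ=8/11≥1/2 ⇒ |1+3/11x|<|1−8/11x| ∀x<0 ⇒ stable on all of ℝ⁻.

(−∞, 0) — no finite endpoint. Any h>0 works for λ=-1.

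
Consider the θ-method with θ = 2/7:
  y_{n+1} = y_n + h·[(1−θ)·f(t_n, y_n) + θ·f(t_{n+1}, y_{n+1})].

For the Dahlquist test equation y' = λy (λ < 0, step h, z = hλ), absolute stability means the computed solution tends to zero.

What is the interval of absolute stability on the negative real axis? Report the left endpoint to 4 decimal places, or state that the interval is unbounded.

(-4.6667, 0).

With y'=λy (z=hλ):
  y_{n+1} = y_n + z·[5/7·y_n + 2/7·y_{n+1}] ⇒ (1 − 2/7z)y_{n+1} = (1 + 5/7z)y_n
  Hence R(z) = (1 + 5/7z)/(1 − 2/7z).

Find x<0 with |R(x)|<1.
x=-1.51: |R|=0.0549
R=−1: 1+5/7x = −1+2/7x ⇒ -3/7x=2 ⇒ x=2/(-3/7)=-4.6667
Confirm numerically:
  x=-2.859: |R|=0.57360 <1
  x=-2.486: |R|=0.45356 <1
  x=-2.357: |R|=0.40849 <1
  x=-5.253: |R|=1.10048 >1
  x=-5.082: |R|=1.07259 >1
Stable set (-4.6667, 0).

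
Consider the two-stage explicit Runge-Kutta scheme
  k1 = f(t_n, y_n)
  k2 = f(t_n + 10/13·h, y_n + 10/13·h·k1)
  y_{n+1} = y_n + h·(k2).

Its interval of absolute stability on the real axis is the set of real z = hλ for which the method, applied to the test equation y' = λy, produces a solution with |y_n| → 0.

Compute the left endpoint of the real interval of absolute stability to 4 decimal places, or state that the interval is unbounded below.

left endpoint -1.3000.

Test eqn y'=λy, z=hλ:
  k1=λy_n ⇒ h·k1=z·y_n;  k2=λ(1+10/13z)y_n ⇒ h·k2=z(1+10/13z)y_n
  y_{n+1}/y_n = 1 + z(1+10/13z) = 1 + z + 10/13z²
  ⇒ R(z) = 1 + z + 10/13z².

Solve |R(x)|<1 on ℝ⁻.
x=-0.5: |R|=0.6923
R=1: x+10/13x²=0 ⇒ x=−13/10=-1.3000; min R=1−1/(4·10/13)=0.6750>−1
Confirm numerically:
  x=-1.005: |R|=0.77194 <1
  x=-0.812: |R|=0.69519 <1
  x=-0.678: |R|=0.67560 <1
  x=-1.470: |R|=1.19223 >1
  x=-1.326: |R|=1.02652 >1
Interval (-1.3000, 0).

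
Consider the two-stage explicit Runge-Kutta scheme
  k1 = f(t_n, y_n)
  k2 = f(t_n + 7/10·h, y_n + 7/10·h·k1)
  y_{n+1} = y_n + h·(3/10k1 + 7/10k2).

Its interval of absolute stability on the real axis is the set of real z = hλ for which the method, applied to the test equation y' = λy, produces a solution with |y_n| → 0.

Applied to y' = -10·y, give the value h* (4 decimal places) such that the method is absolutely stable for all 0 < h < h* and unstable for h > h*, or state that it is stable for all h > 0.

(-2.0408,0); λ=-10 ⇒ h* = (100/49)/10 = 0.2041.

Test eqn y'=λy, z=hλ:
  k1=λy_n ⇒ h·k1=z·y_n;  k2=λ(1+7/10z)y_n ⇒ h·k2=z(1+7/10z)y_n
  y_{n+1}/y_n = 1 + 3/10z + 7/10z(1+7/10z) = 1 + z + 49/100z²
  R(z) = 1 + z + 49/100z².

Boundary: |R(x)|=1, x<0.
x=-0.41: |R|=0.6724
R=1: x+49/100x²=0 ⇒ x=−100/49=-2.0408; min R=1−1/(4·49/100)=0.4898>−1
Confirm numerically:
  x=-1.851: |R|=0.82784 <1
  x=-1.032: |R|=0.48986 <1
  x=-0.973: |R|=0.49090 <1
  x=-2.636: |R|=1.76876 >1
  x=-2.475: |R|=1.52656 >1
  x=-2.257: |R|=1.23908 >1
So |R|<1 on (-2.0408, 0).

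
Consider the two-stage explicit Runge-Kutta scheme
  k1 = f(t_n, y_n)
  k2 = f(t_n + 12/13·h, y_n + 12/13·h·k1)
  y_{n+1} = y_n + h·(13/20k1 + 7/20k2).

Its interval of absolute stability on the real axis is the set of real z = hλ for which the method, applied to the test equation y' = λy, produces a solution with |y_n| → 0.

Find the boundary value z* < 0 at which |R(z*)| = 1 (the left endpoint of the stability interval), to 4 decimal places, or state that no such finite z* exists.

left endpoint -3.0952.

Set f=λy, z=hλ:
  k1=λy_n ⇒ h·k1=z·y_n;  k2=λ(1+12/13z)y_n ⇒ h·k2=z(1+12/13z)y_n
  y_{n+1}/y_n = 1 + 13/20z + 7/20z(1+12/13z) = 1 + z + 21/65z²
  ⇒ R(z) = 1 + z + 21/65z².

Solve |R(x)|<1 on ℝ⁻.
x=-1.22: |R|=0.2609
R=1: x+21/65x²=0 ⇒ x=−65/21=-3.0952; min R=1−1/(4·21/65)=0.2262>−1
Confirm numerically:
  x=-1.896: |R|=0.26540 <1
  x=-1.593: |R|=0.22686 <1
  x=-1.538: |R|=0.22622 <1
  x=-3.675: |R|=1.68836 >1
  x=-3.221: |R|=1.13087 >1
Interval (-3.0952, 0).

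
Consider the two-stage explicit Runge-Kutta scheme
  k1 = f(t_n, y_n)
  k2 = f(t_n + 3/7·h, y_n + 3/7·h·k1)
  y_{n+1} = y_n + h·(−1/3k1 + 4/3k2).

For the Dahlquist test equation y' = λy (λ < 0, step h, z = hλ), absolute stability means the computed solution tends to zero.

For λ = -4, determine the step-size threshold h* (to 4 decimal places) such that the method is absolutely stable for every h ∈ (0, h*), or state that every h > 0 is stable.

With y'=λy (z=hλ):
  k1=λy_n ⇒ h·k1=z·y_n;  k2=λ(1+3/7z)y_n ⇒ h·k2=z(1+3/7z)y_n
  y_{n+1}/y_n = 1 − 1/3z + 4/3z(1+3/7z) = 1 + z + 4/7z²
  ⇒ R(z) = 1 + z + 4/7z².

Find x<0 with |R(x)|<1.
x=-0.7: |R|=0.5800
R=1: x+4/7x²=0 ⇒ x=−7/4=-1.7500; min R=1−1/(4·4/7)=0.5625>−1
Confirm numerically:
  x=-1.512: |R|=0.79437 <1
  x=-0.988: |R|=0.56980 <1
  x=-0.827: |R|=0.56382 <1
  x=-2.284: |R|=1.69695 >1
  x=-2.110: |R|=1.43406 >1
  x=-1.893: |R|=1.15469 >1
Interval (-1.7500, 0).

(-1.7500,0); λ=-4 ⇒ h* = (7/4)/4 = 0.4375.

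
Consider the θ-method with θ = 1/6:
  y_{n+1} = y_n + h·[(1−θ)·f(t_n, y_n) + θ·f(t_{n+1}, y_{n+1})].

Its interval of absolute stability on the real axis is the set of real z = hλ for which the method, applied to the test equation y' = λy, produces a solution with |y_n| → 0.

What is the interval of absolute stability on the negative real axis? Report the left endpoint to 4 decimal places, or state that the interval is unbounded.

z∈(-3.0000,0).

Set f=λy, z=hλ:
  y_{n+1} = y_n + z·[5/6·y_n + 1/6·y_{n+1}] ⇒ (1 − 1/6z)y_{n+1} = (1 + 5/6z)y_n
  so R(z) = (1 + 5/6z)/(1 − 1/6z).

Solve |R(x)|<1 on ℝ⁻.
x=-1.45: |R|=0.1678
R=−1: 1+5/6x = −1+1/6x ⇒ -2/3x=2 ⇒ x=2/(-2/3)=-3.0000
Confirm numerically:
  x=-2.623: |R|=0.82512 <1
  x=-2.608: |R|=0.81784 <1
  x=-1.419: |R|=0.14759 <1
  x=-3.549: |R|=1.22997 >1
  x=-3.537: |R|=1.22523 >1
  x=-3.190: |R|=1.08270 >1
Stable set (-3.0000, 0).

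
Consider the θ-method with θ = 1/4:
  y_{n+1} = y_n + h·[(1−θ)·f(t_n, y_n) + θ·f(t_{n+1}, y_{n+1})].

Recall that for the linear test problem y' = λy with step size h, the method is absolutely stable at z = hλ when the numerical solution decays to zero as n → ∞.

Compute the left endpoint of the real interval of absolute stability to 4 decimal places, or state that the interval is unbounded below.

z* = -4.0000.

Set f=λy, z=hλ:
  y_{n+1} = y_n + z·[3/4·y_n + 1/4·y_{n+1}] ⇒ (1 − 1/4z)y_{n+1} = (1 + 3/4z)y_n
  so R(z) = (1 + 3/4z)/(1 − 1/4z).

Find x<0 with |R(x)|<1.
x=-1.42: |R|=0.0480
R=−1: 1+3/4x = −1+1/4x ⇒ -1/2x=2 ⇒ x=2/(-1/2)=-4.0000
Confirm numerically:
  x=-3.157: |R|=0.76443 <1
  x=-3.069: |R|=0.73660 <1
  x=-1.612: |R|=0.14897 <1
  x=-4.594: |R|=1.13824 >1
  x=-4.300: |R|=1.07229 >1
Interval (-4.0000, 0).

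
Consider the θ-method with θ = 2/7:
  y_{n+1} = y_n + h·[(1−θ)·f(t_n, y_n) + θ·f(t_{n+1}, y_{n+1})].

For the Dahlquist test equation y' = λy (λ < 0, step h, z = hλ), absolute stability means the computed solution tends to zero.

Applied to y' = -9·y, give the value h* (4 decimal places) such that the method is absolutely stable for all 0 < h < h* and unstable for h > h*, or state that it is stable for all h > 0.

(-4.6667,0); λ=-9 ⇒ h* = (14/3)/9 = 0.5185.

Test eqn y'=λy, z=hλ:
  y_{n+1} = y_n + z·[5/7·y_n + 2/7·y_{n+1}] ⇒ (1 − 2/7z)y_{n+1} = (1 + 5/7z)y_n
  Hence R(z) = (1 + 5/7z)/(1 − 2/7z).

Find x<0 with |R(x)|<1.
x=-1.6: |R|=0.0980
R=−1: 1+5/7x = −1+2/7x ⇒ -3/7x=2 ⇒ x=2/(-3/7)=-4.6667
Confirm numerically:
  x=-4.380: |R|=0.94543 <1
  x=-4.259: |R|=0.92119 <1
  x=-2.799: |R|=0.55525 <1
  x=-4.986: |R|=1.05645 >1
  x=-4.812: |R|=1.02623 >1
So |R|<1 on (-4.6667, 0).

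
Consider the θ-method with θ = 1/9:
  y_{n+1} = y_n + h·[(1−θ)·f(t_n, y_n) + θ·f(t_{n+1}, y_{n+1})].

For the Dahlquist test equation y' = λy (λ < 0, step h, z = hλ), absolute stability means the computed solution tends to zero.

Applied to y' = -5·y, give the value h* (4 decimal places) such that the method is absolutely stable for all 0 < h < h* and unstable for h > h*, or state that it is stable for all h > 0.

Test eqn y'=λy, z=hλ:
  y_{n+1} = y_n + z·[8/9·y_n + 1/9·y_{n+1}] ⇒ (1 − 1/9z)y_{n+1} = (1 + 8/9z)y_n
  so R(z) = (1 + 8/9z)/(1 − 1/9z).

Need |R(x)|<1, x<0.
x=-1.46: |R|=0.2562
R=−1: 1+8/9x = −1+1/9x ⇒ -7/9x=2 ⇒ x=2/(-7/9)=-2.5714
Confirm numerically:
  x=-2.432: |R|=0.91463 <1
  x=-1.331: |R|=0.15952 <1
  x=-1.143: |R|=0.01420 <1
  x=-3.079: |R|=1.29415 >1
  x=-2.778: |R|=1.12277 >1
  x=-2.775: |R|=1.12102 >1
So |R|<1 on (-2.5714, 0).

(-2.5714,0); λ=-5 ⇒ h* = (18/7)/5 = 0.5143.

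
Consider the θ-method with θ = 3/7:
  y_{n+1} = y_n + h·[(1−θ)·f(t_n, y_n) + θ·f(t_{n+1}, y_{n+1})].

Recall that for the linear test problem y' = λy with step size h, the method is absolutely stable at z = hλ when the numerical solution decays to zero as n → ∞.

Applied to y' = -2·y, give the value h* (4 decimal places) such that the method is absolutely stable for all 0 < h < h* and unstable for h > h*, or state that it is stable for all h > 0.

On y'=λy, z=hλ:
  y_{n+1} = y_n + z·[4/7·y_n + 3/7·y_{n+1}] ⇒ (1 − 3/7z)y_{n+1} = (1 + 4/7z)y_n
  so R(z) = (1 + 4/7z)/(1 − 3/7z).

Need |R(x)|<1, x<0.
x=-0.99: |R|=0.3049
R=−1: 1+4/7x = −1+3/7x ⇒ -1/7x=2 ⇒ x=2/(-1/7)=-14.0000
Confirm numerically:
  x=-13.634: |R|=0.99236 <1
  x=-10.133: |R|=0.89660 <1
  x=-9.899: |R|=0.88825 <1
  x=-8.216: |R|=0.81724 <1
  x=-14.575: |R|=1.01134 >1
  x=-14.242: |R|=1.00487 >1
  x=-14.067: |R|=1.00136 >1
Interval (-14.0000, 0).

(-14.0000,0); λ=-2 ⇒ h* = (14)/2 = 7.0000.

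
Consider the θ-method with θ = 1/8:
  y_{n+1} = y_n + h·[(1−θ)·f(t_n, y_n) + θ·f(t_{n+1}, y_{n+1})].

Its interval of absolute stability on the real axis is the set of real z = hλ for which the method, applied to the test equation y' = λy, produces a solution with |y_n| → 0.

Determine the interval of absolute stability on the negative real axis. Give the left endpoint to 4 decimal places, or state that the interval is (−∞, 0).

Test eqn y'=λy, z=hλ:
  y_{n+1} = y_n + z·[7/8·y_n + 1/8·y_{n+1}] ⇒ (1 − 1/8z)y_{n+1} = (1 + 7/8z)y_n
  ⇒ R(z) = (1 + 7/8z)/(1 − 1/8z).

Boundary: |R(x)|=1, x<0.
x=-1.64: |R|=0.3610
R=−1: 1+7/8x = −1+1/8x ⇒ -3/4x=2 ⇒ x=2/(-3/4)=-2.6667
Confirm numerically:
  x=-2.579: |R|=0.95028 <1
  x=-2.149: |R|=0.69396 <1
  x=-2.135: |R|=0.68525 <1
  x=-1.830: |R|=0.48932 <1
  x=-3.234: |R|=1.30301 >1
  x=-3.228: |R|=1.29996 >1
  x=-2.734: |R|=1.03764 >1
Stable set (-2.6667, 0).

(-2.6667, 0).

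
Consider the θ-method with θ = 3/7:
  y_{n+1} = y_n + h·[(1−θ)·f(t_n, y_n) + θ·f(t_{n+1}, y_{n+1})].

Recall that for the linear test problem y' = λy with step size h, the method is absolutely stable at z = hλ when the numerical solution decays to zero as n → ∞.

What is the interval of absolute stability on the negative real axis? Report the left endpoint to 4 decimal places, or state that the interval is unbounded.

(-14.0000, 0).

With y'=λy (z=hλ):
  y_{n+1} = y_n + z·[4/7·y_n + 3/7·y_{n+1}] ⇒ (1 − 3/7z)y_{n+1} = (1 + 4/7z)y_n
  so R(z) = (1 + 4/7z)/(1 − 3/7z).

Find x<0 with |R(x)|<1.
x=-1.43: |R|=0.1134
R=−1: 1+4/7x = −1+3/7x ⇒ -1/7x=2 ⇒ x=2/(-1/7)=-14.0000
Confirm numerically:
  x=-8.875: |R|=0.84758 <1
  x=-7.832: |R|=0.79774 <1
  x=-7.802: |R|=0.79616 <1
  x=-7.499: |R|=0.77960 <1
  x=-14.481: |R|=1.00954 >1
  x=-14.473: |R|=1.00938 >1
  x=-14.162: |R|=1.00327 >1
Stable set (-14.0000, 0).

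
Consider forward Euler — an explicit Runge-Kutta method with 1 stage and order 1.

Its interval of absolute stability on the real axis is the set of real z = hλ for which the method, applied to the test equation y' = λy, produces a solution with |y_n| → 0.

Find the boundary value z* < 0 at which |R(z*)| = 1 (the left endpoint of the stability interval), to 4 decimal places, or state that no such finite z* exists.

Test eqn y'=λy, z=hλ:
  order 1, 1-stage ⇒ R(z)=1+z
  (e.g. R(-0.54)=0.46000, |R|=0.46000)

Solve |R(x)|<1 on ℝ⁻.
x=-0.54: |R|=0.4600
|R(-2.38)|=1.3800 |R(-2.09)|=1.0900 |R(-1.52)|=0.5200
Bisect:
  x_lo=-2.3318 |R|=1.3318  x_hi=-0.0578 |R|=0.9422
  mid=-1.19484 |R|=0.19484 →hi
  mid=-1.76334 |R|=0.76334 →hi
  mid=-2.04759 |R|=1.04759 →lo
  mid=-1.90546 |R|=0.90546 →hi
  mid=-1.97652 |R|=0.97652 →hi
  mid=-2.01205 |R|=1.01205 →lo
  mid=-1.99429 |R|=0.99429 →hi
  mid=-2.00317 |R|=1.00317 →lo
  mid=-1.99873 |R|=0.99873 →hi
  ...
  [-2.00012,-1.99998] ⇒ x*=-2.0000
Interval (-2.0000, 0).

z* = -2.0000.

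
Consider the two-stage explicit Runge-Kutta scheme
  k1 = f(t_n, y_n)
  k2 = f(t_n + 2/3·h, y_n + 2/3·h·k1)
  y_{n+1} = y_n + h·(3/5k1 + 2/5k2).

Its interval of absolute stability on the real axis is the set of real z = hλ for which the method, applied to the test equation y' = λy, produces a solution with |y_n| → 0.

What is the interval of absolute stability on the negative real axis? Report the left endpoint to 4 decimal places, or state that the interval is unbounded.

Set f=λy, z=hλ:
  k1=λy_n ⇒ h·k1=z·y_n;  k2=λ(1+2/3z)y_n ⇒ h·k2=z(1+2/3z)y_n
  y_{n+1}/y_n = 1 + 3/5z + 2/5z(1+2/3z) = 1 + z + 4/15z²
  R(z) = 1 + z + 4/15z².

Boundary: |R(x)|=1, x<0.
x=-1.09: |R|=0.2268
R=1: x+4/15x²=0 ⇒ x=−15/4=-3.7500; min R=1−1/(4·4/15)=0.0625>−1
Confirm numerically:
  x=-3.573: |R|=0.83135 <1
  x=-3.364: |R|=0.65373 <1
  x=-2.631: |R|=0.21491 <1
  x=-2.017: |R|=0.06788 <1
  x=-4.327: |R|=1.66578 >1
  x=-4.313: |R|=1.64753 >1
  x=-3.774: |R|=1.02415 >1
Interval (-3.7500, 0).

z∈(-3.7500,0).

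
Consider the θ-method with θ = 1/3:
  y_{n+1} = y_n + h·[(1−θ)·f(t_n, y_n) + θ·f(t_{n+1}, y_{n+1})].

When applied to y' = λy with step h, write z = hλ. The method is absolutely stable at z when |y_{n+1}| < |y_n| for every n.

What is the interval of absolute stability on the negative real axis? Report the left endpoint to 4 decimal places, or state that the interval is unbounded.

With y'=λy (z=hλ):
  y_{n+1} = y_n + z·[2/3·y_n + 1/3·y_{n+1}] ⇒ (1 − 1/3z)y_{n+1} = (1 + 2/3z)y_n
  ⇒ R(z) = (1 + 2/3z)/(1 − 1/3z).

Need |R(x)|<1, x<0.
x=-1.01: |R|=0.2444
R=−1: 1+2/3x = −1+1/3x ⇒ -1/3x=2 ⇒ x=2/(-1/3)=-6.0000
Confirm numerically:
  x=-4.739: |R|=0.83706 <1
  x=-3.311: |R|=0.57392 <1
  x=-3.078: |R|=0.51925 <1
  x=-6.578: |R|=1.06035 >1
  x=-6.532: |R|=1.05581 >1
  x=-6.206: |R|=1.02238 >1
Interval (-6.0000, 0).

(-6.0000, 0).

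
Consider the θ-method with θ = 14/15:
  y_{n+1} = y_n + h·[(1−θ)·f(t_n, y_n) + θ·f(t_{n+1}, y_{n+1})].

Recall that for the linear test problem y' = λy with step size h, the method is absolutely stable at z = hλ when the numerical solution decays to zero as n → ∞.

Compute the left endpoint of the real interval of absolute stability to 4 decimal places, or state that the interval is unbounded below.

Test eqn y'=λy, z=hλ:
  y_{n+1} = y_n + z·[1/15·y_n + 14/15·y_{n+1}] ⇒ (1 − 14/15z)y_{n+1} = (1 + 1/15z)y_n
  R(z) = (1 + 1/15z)/(1 − 14/15z).

Boundary: |R(x)|=1, x<0.
x=-1.66: |R|=0.3488
x=-2: |R|=0.3023
x=-10: |R|=0.0323
x=-100: |R|=0.0601
θ=14/15≥1/2 ⇒ |1+1/15x|<|1−14/15x| ∀x<0 ⇒ unbounded interval.

(−∞, 0) — no finite endpoint.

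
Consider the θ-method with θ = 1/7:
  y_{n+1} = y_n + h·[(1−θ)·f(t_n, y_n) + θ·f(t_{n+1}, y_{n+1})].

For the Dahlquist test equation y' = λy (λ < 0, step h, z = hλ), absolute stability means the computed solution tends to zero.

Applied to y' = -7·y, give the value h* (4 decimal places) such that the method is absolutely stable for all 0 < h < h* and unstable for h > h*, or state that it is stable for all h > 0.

Set f=λy, z=hλ:
  y_{n+1} = y_n + z·[6/7·y_n + 1/7·y_{n+1}] ⇒ (1 − 1/7z)y_{n+1} = (1 + 6/7z)y_n
  Hence R(z) = (1 + 6/7z)/(1 − 1/7z).

Boundary: |R(x)|=1, x<0.
x=-0.6: |R|=0.4474
R=−1: 1+6/7x = −1+1/7x ⇒ -5/7x=2 ⇒ x=2/(-5/7)=-2.8000
Confirm numerically:
  x=-2.725: |R|=0.96144 <1
  x=-2.012: |R|=0.56281 <1
  x=-1.384: |R|=0.15553 <1
  x=-3.145: |R|=1.17003 >1
  x=-3.123: |R|=1.15954 >1
Stable set (-2.8000, 0).

(-2.8000,0); λ=-7 ⇒ h* = (14/5)/7 = 0.4000.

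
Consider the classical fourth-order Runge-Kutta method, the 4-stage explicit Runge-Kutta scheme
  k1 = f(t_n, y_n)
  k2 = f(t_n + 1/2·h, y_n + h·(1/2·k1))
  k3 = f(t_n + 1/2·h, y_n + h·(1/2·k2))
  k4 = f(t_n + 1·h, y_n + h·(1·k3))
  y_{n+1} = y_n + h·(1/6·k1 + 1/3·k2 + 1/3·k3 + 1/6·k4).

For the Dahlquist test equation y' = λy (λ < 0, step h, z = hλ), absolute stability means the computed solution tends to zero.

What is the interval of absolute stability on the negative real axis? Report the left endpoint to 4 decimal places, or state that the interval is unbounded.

z∈(-2.7853,0).

Set f=λy, z=hλ:
  order 4, 4-stage ⇒ R(z)=1+z+z^2/2+z^3/6+z^4/24
  (e.g. R(-0.3)=0.74084, |R|=0.74084)

Find x<0 with |R(x)|<1.
x=-0.3: |R|=0.7408
|R(-2.57)|=0.7210 |R(-1.46)|=0.2764 |R(-0.73)|=0.4834
Bisect:
  x_lo=-3.4156 |R|=2.4472  x_hi=-0.1587 |R|=0.8533
  mid=-1.78713 |R|=0.28351 →hi
  mid=-2.60135 |R|=0.75629 →hi
  mid=-3.00847 |R|=1.39202 →lo
  mid=-2.80491 |R|=1.02998 →lo
  mid=-2.70313 |R|=0.88303 →hi
  mid=-2.75402 |R|=0.95387 →hi
  mid=-2.77947 |R|=0.99125 →hi
  ...
  [-2.78543,-2.78523] ⇒ x*=-2.7853
Stable set (-2.7853, 0).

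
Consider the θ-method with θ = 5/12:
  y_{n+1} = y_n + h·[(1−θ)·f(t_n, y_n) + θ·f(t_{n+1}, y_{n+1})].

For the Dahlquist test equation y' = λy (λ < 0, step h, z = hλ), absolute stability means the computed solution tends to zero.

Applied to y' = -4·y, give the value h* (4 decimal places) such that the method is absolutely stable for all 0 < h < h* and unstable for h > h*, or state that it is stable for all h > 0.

(-12.0000,0); λ=-4 ⇒ h* = (12)/4 = 3.0000.

With y'=λy (z=hλ):
  y_{n+1} = y_n + z·[7/12·y_n + 5/12·y_{n+1}] ⇒ (1 − 5/12z)y_{n+1} = (1 + 7/12z)y_n
  Hence R(z) = (1 + 7/12z)/(1 − 5/12z).

Need |R(x)|<1, x<0.
x=-1.66: |R|=0.0187
R=−1: 1+7/12x = −1+5/12x ⇒ -1/6x=2 ⇒ x=2/(-1/6)=-12.0000
Confirm numerically:
  x=-10.680: |R|=0.95963 <1
  x=-10.013: |R|=0.93597 <1
  x=-8.526: |R|=0.87282 <1
  x=-6.081: |R|=0.72083 <1
  x=-12.451: |R|=1.01215 >1
  x=-12.216: |R|=1.00591 >1
  x=-12.211: |R|=1.00578 >1
Stable set (-12.0000, 0).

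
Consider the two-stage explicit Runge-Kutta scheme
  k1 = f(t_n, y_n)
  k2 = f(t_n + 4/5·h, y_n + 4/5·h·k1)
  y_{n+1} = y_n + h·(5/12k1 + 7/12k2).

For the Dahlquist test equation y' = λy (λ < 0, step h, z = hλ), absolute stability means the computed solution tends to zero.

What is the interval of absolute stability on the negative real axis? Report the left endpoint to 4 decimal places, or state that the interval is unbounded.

z∈(-2.1429,0).

Set f=λy, z=hλ:
  k1=λy_n ⇒ h·k1=z·y_n;  k2=λ(1+4/5z)y_n ⇒ h·k2=z(1+4/5z)y_n
  y_{n+1}/y_n = 1 + 5/12z + 7/12z(1+4/5z) = 1 + z + 7/15z²
  ⇒ R(z) = 1 + z + 7/15z².

Boundary: |R(x)|=1, x<0.
x=-1.19: |R|=0.4708
R=1: x+7/15x²=0 ⇒ x=−15/7=-2.1429; min R=1−1/(4·7/15)=0.4643>−1
Confirm numerically:
  x=-2.054: |R|=0.91483 <1
  x=-1.790: |R|=0.70525 <1
  x=-1.613: |R|=0.60116 <1
  x=-1.259: |R|=0.48070 <1
  x=-2.315: |R|=1.18597 >1
  x=-2.209: |R|=1.06818 >1
  x=-2.202: |R|=1.06078 >1
So |R|<1 on (-2.1429, 0).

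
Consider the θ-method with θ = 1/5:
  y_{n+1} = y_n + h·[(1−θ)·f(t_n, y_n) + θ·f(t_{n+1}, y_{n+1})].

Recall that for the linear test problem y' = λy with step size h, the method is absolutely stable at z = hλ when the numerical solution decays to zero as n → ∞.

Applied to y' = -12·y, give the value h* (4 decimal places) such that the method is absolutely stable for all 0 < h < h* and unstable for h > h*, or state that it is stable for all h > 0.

Set f=λy, z=hλ:
  y_{n+1} = y_n + z·[4/5·y_n + 1/5·y_{n+1}] ⇒ (1 − 1/5z)y_{n+1} = (1 + 4/5z)y_n
  so R(z) = (1 + 4/5z)/(1 − 1/5z).

Boundary: |R(x)|=1, x<0.
x=-1.08: |R|=0.1118
R=−1: 1+4/5x = −1+1/5x ⇒ -3/5x=2 ⇒ x=2/(-3/5)=-3.3333
Confirm numerically:
  x=-2.979: |R|=0.86678 <1
  x=-2.239: |R|=0.54648 <1
  x=-2.074: |R|=0.46593 <1
  x=-3.915: |R|=1.19574 >1
  x=-3.379: |R|=1.01635 >1
Interval (-3.3333, 0).

(-3.3333,0); λ=-12 ⇒ h* = (10/3)/12 = 0.2778.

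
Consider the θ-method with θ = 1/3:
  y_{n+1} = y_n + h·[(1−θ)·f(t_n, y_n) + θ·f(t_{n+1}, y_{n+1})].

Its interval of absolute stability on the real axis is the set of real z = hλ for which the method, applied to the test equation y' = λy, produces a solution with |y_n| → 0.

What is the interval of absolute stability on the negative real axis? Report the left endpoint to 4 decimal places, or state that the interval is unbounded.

Set f=λy, z=hλ:
  y_{n+1} = y_n + z·[2/3·y_n + 1/3·y_{n+1}] ⇒ (1 − 1/3z)y_{n+1} = (1 + 2/3z)y_n
  R(z) = (1 + 2/3z)/(1 − 1/3z).

Solve |R(x)|<1 on ℝ⁻.
x=-0.34: |R|=0.6946
R=−1: 1+2/3x = −1+1/3x ⇒ -1/3x=2 ⇒ x=2/(-1/3)=-6.0000
Confirm numerically:
  x=-5.718: |R|=0.96765 <1
  x=-5.446: |R|=0.93441 <1
  x=-3.044: |R|=0.51092 <1
  x=-6.398: |R|=1.04235 >1
  x=-6.072: |R|=1.00794 >1
Stable set (-6.0000, 0).

z∈(-6.0000,0).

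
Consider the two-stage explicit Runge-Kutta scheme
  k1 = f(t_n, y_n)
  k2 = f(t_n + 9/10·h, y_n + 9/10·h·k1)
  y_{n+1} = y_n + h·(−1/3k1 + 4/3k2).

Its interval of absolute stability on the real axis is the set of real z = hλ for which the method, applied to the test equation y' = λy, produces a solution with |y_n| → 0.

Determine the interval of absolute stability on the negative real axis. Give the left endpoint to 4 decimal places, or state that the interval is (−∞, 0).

z∈(-0.8333,0).

Set f=λy, z=hλ:
  k1=λy_n ⇒ h·k1=z·y_n;  k2=λ(1+9/10z)y_n ⇒ h·k2=z(1+9/10z)y_n
  y_{n+1}/y_n = 1 − 1/3z + 4/3z(1+9/10z) = 1 + z + 6/5z²
  ⇒ R(z) = 1 + z + 6/5z².

Boundary: |R(x)|=1, x<0.
x=-1.72: |R|=2.8301
R=1: x+6/5x²=0 ⇒ x=−5/6=-0.8333; min R=1−1/(4·6/5)=0.7917>−1
Confirm numerically:
  x=-0.775: |R|=0.94575 <1
  x=-0.652: |R|=0.85812 <1
  x=-0.417: |R|=0.79167 <1
  x=-1.006: |R|=1.20844 >1
  x=-0.940: |R|=1.12032 >1
Stable set (-0.8333, 0).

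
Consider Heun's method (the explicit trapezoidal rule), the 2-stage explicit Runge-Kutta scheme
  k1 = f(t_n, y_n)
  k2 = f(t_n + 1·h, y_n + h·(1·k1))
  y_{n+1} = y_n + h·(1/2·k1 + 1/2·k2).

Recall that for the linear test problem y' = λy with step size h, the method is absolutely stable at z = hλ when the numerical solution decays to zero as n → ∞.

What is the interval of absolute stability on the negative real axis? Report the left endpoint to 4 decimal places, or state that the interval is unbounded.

(-2.0000, 0).

With y'=λy (z=hλ):
  order 2, 2-stage ⇒ R(z)=1+z+z^2/2
  (e.g. R(-1.02)=0.50020, |R|=0.50020)

Solve |R(x)|<1 on ℝ⁻.
x=-1.02: |R|=0.5002
|R(-1.47)|=0.6104 |R(-1.11)|=0.5060 |R(-0.61)|=0.5760
Bisect:
  x_lo=-2.3995 |R|=1.4793  x_hi=-0.0907 |R|=0.9134
  mid=-1.24514 |R|=0.53005 →hi
  mid=-1.82233 |R|=0.83812 →hi
  mid=-2.11093 |R|=1.11709 →lo
  mid=-1.96663 |R|=0.96719 →hi
  mid=-2.03878 |R|=1.03954 →lo
  mid=-2.00271 |R|=1.00271 →lo
  mid=-1.98467 |R|=0.98479 →hi
  mid=-1.99369 |R|=0.99371 →hi
  mid=-1.99820 |R|=0.99820 →hi
  mid=-2.00045 |R|=1.00045 →lo
  ...
  [-2.00003,-1.99989] ⇒ x*=-2.0000
So |R|<1 on (-2.0000, 0).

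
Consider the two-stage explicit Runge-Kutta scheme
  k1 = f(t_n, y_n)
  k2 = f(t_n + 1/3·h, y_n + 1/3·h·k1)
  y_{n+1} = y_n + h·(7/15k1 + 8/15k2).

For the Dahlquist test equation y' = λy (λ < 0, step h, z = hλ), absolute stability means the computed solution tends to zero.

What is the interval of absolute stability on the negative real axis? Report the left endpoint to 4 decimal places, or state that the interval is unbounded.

(-5.6250, 0).

Test eqn y'=λy, z=hλ:
  k1=λy_n ⇒ h·k1=z·y_n;  k2=λ(1+1/3z)y_n ⇒ h·k2=z(1+1/3z)y_n
  y_{n+1}/y_n = 1 + 7/15z + 8/15z(1+1/3z) = 1 + z + 8/45z²
  Hence R(z) = 1 + z + 8/45z².

Boundary: |R(x)|=1, x<0.
x=-1.7: |R|=0.1862
R=1: x+8/45x²=0 ⇒ x=−45/8=-5.6250; min R=1−1/(4·8/45)=-0.4062>−1
Confirm numerically:
  x=-5.497: |R|=0.87491 <1
  x=-5.036: |R|=0.47267 <1
  x=-2.571: |R|=0.39588 <1
  x=-2.483: |R|=0.38695 <1
  x=-6.183: |R|=1.61335 >1
  x=-6.175: |R|=1.60378 >1
  x=-5.707: |R|=1.08320 >1
Interval (-5.6250, 0).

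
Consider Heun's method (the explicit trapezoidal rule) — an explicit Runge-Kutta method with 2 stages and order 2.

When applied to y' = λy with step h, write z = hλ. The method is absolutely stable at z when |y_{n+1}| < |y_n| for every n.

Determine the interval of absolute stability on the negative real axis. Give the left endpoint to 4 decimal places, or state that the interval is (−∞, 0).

With y'=λy (z=hλ):
  order 2, 2-stage ⇒ R(z)=1+z+z^2/2
  (e.g. R(-1.67)=0.72445, |R|=0.72445)

Need |R(x)|<1, x<0.
x=-1.67: |R|=0.7244
|R(-1.63)|=0.6985 |R(-0.57)|=0.5924 |R(-0.54)|=0.6058
Bisect:
  x_lo=-2.5830 |R|=1.7530  x_hi=-0.2782 |R|=0.7605
  mid=-1.43059 |R|=0.59270 →hi
  mid=-2.00680 |R|=1.00682 →lo
  mid=-1.71870 |R|=0.75826 →hi
  mid=-1.86275 |R|=0.87217 →hi
  mid=-1.93478 |R|=0.93690 →hi
  mid=-1.97079 |R|=0.97122 →hi
  mid=-1.98880 |R|=0.98886 →hi
  mid=-1.99780 |R|=0.99780 →hi
  ...
  [-2.00005,-1.99991] ⇒ x*=-2.0000
So |R|<1 on (-2.0000, 0).

(-2.0000, 0).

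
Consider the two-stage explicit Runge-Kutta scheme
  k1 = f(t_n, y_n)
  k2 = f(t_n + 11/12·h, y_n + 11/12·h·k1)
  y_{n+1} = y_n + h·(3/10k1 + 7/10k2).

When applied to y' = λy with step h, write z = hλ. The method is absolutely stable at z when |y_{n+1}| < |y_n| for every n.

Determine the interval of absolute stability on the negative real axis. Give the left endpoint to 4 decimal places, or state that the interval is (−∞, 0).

(-1.5584, 0).

With y'=λy (z=hλ):
  k1=λy_n ⇒ h·k1=z·y_n;  k2=λ(1+11/12z)y_n ⇒ h·k2=z(1+11/12z)y_n
  y_{n+1}/y_n = 1 + 3/10z + 7/10z(1+11/12z) = 1 + z + 77/120z²
  so R(z) = 1 + z + 77/120z².

Boundary: |R(x)|=1, x<0.
x=-0.81: |R|=0.6110
R=1: x+77/120x²=0 ⇒ x=−120/77=-1.5584; min R=1−1/(4·77/120)=0.6104>−1
Confirm numerically:
  x=-1.399: |R|=0.85687 <1
  x=-0.750: |R|=0.61094 <1
  x=-0.724: |R|=0.61235 <1
  x=-2.151: |R|=1.81786 >1
  x=-1.622: |R|=1.06615 >1
Interval (-1.5584, 0).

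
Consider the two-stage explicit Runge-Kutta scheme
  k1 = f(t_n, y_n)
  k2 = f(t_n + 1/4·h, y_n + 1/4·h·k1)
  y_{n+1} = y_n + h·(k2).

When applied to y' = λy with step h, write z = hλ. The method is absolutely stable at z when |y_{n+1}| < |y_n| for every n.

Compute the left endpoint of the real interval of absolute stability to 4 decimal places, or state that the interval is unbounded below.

left endpoint -4.0000.

Test eqn y'=λy, z=hλ:
  k1=λy_n ⇒ h·k1=z·y_n;  k2=λ(1+1/4z)y_n ⇒ h·k2=z(1+1/4z)y_n
  y_{n+1}/y_n = 1 + z(1+1/4z) = 1 + z + 1/4z²
  ⇒ R(z) = 1 + z + 1/4z².

Solve |R(x)|<1 on ℝ⁻.
x=-1.16: |R|=0.1764
R=1: x+1/4x²=0 ⇒ x=−4=-4.0000; min R=1−1/(4·1/4)=0.0000>−1
Confirm numerically:
  x=-3.974: |R|=0.97417 <1
  x=-3.120: |R|=0.31360 <1
  x=-2.616: |R|=0.09486 <1
  x=-4.256: |R|=1.27238 >1
  x=-4.086: |R|=1.08785 >1
So |R|<1 on (-4.0000, 0).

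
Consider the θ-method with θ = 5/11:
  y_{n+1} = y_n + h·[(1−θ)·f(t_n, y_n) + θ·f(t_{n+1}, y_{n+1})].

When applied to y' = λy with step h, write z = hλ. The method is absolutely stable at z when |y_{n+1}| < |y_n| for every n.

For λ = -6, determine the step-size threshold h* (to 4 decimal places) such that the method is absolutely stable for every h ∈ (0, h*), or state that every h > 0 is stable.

(-22.0000,0); λ=-6 ⇒ h* = (22)/6 = 3.6667.

Test eqn y'=λy, z=hλ:
  y_{n+1} = y_n + z·[6/11·y_n + 5/11·y_{n+1}] ⇒ (1 − 5/11z)y_{n+1} = (1 + 6/11z)y_n
  so R(z) = (1 + 6/11z)/(1 − 5/11z).

Boundary: |R(x)|=1, x<0.
x=-1.7: |R|=0.0410
R=−1: 1+6/11x = −1+5/11x ⇒ -1/11x=2 ⇒ x=2/(-1/11)=-22.0000
Confirm numerically:
  x=-19.809: |R|=0.98009 <1
  x=-18.045: |R|=0.96093 <1
  x=-13.234: |R|=0.88641 <1
  x=-22.427: |R|=1.00347 >1
  x=-22.389: |R|=1.00316 >1
  x=-22.239: |R|=1.00196 >1
So |R|<1 on (-22.0000, 0).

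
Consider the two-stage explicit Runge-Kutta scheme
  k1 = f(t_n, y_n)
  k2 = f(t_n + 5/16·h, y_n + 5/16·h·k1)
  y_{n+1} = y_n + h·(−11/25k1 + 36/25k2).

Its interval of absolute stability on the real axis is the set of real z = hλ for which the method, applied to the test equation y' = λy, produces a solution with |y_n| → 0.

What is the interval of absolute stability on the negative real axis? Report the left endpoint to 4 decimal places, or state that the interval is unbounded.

z∈(-2.2222,0).

With y'=λy (z=hλ):
  k1=λy_n ⇒ h·k1=z·y_n;  k2=λ(1+5/16z)y_n ⇒ h·k2=z(1+5/16z)y_n
  y_{n+1}/y_n = 1 − 11/25z + 36/25z(1+5/16z) = 1 + z + 9/20z²
  ⇒ R(z) = 1 + z + 9/20z².

Need |R(x)|<1, x<0.
x=-0.95: |R|=0.4561
R=1: x+9/20x²=0 ⇒ x=−20/9=-2.2222; min R=1−1/(4·9/20)=0.4444>−1
Confirm numerically:
  x=-1.317: |R|=0.46352 <1
  x=-1.232: |R|=0.45102 <1
  x=-1.017: |R|=0.44843 <1
  x=-0.952: |R|=0.45584 <1
  x=-2.555: |R|=1.38261 >1
  x=-2.525: |R|=1.34403 >1
  x=-2.518: |R|=1.33515 >1
Stable set (-2.2222, 0).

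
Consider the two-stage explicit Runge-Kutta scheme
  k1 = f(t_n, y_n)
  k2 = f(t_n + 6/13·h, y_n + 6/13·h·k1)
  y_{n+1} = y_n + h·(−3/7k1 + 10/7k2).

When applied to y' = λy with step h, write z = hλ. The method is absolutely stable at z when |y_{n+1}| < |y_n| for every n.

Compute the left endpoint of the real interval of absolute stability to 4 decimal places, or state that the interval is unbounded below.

Test eqn y'=λy, z=hλ:
  k1=λy_n ⇒ h·k1=z·y_n;  k2=λ(1+6/13z)y_n ⇒ h·k2=z(1+6/13z)y_n
  y_{n+1}/y_n = 1 − 3/7z + 10/7z(1+6/13z) = 1 + z + 60/91z²
  Hence R(z) = 1 + z + 60/91z².

Find x<0 with |R(x)|<1.
x=-1.72: |R|=1.2306
R=1: x+60/91x²=0 ⇒ x=−91/60=-1.5167; min R=1−1/(4·60/91)=0.6208>−1
Confirm numerically:
  x=-1.485: |R|=0.96899 <1
  x=-1.469: |R|=0.95383 <1
  x=-0.901: |R|=0.63425 <1
  x=-0.726: |R|=0.62152 <1
  x=-1.894: |R|=1.47121 >1
  x=-1.870: |R|=1.43565 >1
Stable set (-1.5167, 0).

z* = -1.5167.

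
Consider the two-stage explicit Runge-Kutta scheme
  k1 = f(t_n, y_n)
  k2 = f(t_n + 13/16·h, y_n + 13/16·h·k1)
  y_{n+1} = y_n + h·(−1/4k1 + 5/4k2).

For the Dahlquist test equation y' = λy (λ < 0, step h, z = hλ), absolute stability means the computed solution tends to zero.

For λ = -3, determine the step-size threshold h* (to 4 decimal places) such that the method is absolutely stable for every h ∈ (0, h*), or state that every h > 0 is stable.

Test eqn y'=λy, z=hλ:
  k1=λy_n ⇒ h·k1=z·y_n;  k2=λ(1+13/16z)y_n ⇒ h·k2=z(1+13/16z)y_n
  y_{n+1}/y_n = 1 − 1/4z + 5/4z(1+13/16z) = 1 + z + 65/64z²
  ⇒ R(z) = 1 + z + 65/64z².

Boundary: |R(x)|=1, x<0.
x=-1.44: |R|=1.6660
R=1: x+65/64x²=0 ⇒ x=−64/65=-0.9846; min R=1−1/(4·65/64)=0.7538>−1
Confirm numerically:
  x=-0.964: |R|=0.97982 <1
  x=-0.962: |R|=0.97790 <1
  x=-0.928: |R|=0.94664 <1
  x=-0.918: |R|=0.93789 <1
  x=-1.371: |R|=1.53801 >1
  x=-1.332: |R|=1.46995 >1
Stable set (-0.9846, 0).

(-0.9846,0); λ=-3 ⇒ h* = (64/65)/3 = 0.3282.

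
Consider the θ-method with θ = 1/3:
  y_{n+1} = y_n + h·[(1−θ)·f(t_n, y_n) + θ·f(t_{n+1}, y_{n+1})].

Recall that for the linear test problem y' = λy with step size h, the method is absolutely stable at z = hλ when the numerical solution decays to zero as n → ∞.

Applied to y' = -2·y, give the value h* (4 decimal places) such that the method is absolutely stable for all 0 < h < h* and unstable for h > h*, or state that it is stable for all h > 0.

(-6.0000,0); λ=-2 ⇒ h* = (6)/2 = 3.0000.

On y'=λy, z=hλ:
  y_{n+1} = y_n + z·[2/3·y_n + 1/3·y_{n+1}] ⇒ (1 − 1/3z)y_{n+1} = (1 + 2/3z)y_n
  Hence R(z) = (1 + 2/3z)/(1 − 1/3z).

Boundary: |R(x)|=1, x<0.
x=-1.2: |R|=0.1429
R=−1: 1+2/3x = −1+1/3x ⇒ -1/3x=2 ⇒ x=2/(-1/3)=-6.0000
Confirm numerically:
  x=-4.606: |R|=0.81672 <1
  x=-2.966: |R|=0.49145 <1
  x=-2.538: |R|=0.37486 <1
  x=-6.496: |R|=1.05223 >1
  x=-6.215: |R|=1.02333 >1
  x=-6.102: |R|=1.01121 >1
Stable set (-6.0000, 0).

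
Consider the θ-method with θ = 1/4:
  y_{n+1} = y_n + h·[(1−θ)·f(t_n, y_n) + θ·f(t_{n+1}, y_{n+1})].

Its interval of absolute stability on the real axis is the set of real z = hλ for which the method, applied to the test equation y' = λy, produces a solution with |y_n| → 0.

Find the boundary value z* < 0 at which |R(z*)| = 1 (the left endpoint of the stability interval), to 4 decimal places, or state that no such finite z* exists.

Test eqn y'=λy, z=hλ:
  y_{n+1} = y_n + z·[3/4·y_n + 1/4·y_{n+1}] ⇒ (1 − 1/4z)y_{n+1} = (1 + 3/4z)y_n
  Hence R(z) = (1 + 3/4z)/(1 − 1/4z).

Boundary: |R(x)|=1, x<0.
x=-1.78: |R|=0.2318
R=−1: 1+3/4x = −1+1/4x ⇒ -1/2x=2 ⇒ x=2/(-1/2)=-4.0000
Confirm numerically:
  x=-3.185: |R|=0.77314 <1
  x=-2.181: |R|=0.41142 <1
  x=-1.705: |R|=0.19544 <1
  x=-4.452: |R|=1.10696 >1
  x=-4.429: |R|=1.10179 >1
  x=-4.063: |R|=1.01563 >1
Interval (-4.0000, 0).

left endpoint -4.0000.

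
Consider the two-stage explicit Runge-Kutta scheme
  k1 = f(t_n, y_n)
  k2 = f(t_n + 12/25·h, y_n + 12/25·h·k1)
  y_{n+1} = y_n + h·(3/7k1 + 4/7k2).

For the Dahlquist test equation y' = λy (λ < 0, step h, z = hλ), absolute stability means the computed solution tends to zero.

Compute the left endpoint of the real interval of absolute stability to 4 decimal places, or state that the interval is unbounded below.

Set f=λy, z=hλ:
  k1=λy_n ⇒ h·k1=z·y_n;  k2=λ(1+12/25z)y_n ⇒ h·k2=z(1+12/25z)y_n
  y_{n+1}/y_n = 1 + 3/7z + 4/7z(1+12/25z) = 1 + z + 48/175z²
  ⇒ R(z) = 1 + z + 48/175z².

Find x<0 with |R(x)|<1.
x=-1.11: |R|=0.2279
R=1: x+48/175x²=0 ⇒ x=−175/48=-3.6458; min R=1−1/(4·48/175)=0.0885>−1
Confirm numerically:
  x=-2.792: |R|=0.34613 <1
  x=-2.766: |R|=0.33249 <1
  x=-2.357: |R|=0.16678 <1
  x=-3.974: |R|=1.35771 >1
  x=-3.755: |R|=1.11244 >1
Interval (-3.6458, 0).

z* = -3.6458.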